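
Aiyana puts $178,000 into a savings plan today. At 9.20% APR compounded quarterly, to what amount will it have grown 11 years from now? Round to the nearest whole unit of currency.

$484,114

i = 0.092/4 = 0.023 per quarter; n = 11·4 = 44.
FV = 178,000 × (1 + 0.023)^44 = 484,114.2715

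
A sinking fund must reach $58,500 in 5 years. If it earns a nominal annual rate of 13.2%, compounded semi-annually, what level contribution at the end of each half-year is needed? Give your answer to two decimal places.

Periodic rate i = 0.132/2 = 0.066; n = 5 × 2 = 10 periods.
FV-annuity factor = 13.558149; PMT = 58500 / 13.558149 = 4,314.7483

$4,314.75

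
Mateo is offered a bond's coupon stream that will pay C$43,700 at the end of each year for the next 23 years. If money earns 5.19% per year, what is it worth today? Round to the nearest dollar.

PV = 43700 × [1 − (1+0.0519)^(−23)] / 0.0519 = 43700 × 13.250266 = 579,036.6357

C$579,037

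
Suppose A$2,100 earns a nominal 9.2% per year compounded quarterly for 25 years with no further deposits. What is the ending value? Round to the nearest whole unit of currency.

With 4 periods per year: i = 0.023, n = 100.
2,100 × (1+0.023)^100 = 2,100 × 9.717697 = 20,407.1645

A$20,407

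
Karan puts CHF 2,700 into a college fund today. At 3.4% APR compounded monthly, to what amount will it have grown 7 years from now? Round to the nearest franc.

CHF 3,424

i = 0.034/12 = 0.00283333 per month; n = 7·12 = 84.
FV = 2,700 × (1 + 0.00283333)^84 = 3,424.3622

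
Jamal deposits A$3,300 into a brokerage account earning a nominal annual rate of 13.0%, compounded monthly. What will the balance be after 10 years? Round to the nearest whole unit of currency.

A$12,024

Periodic rate i = 0.13/12 = 0.0108333; n = 10 × 12 = 120 periods.
FV = PV·(1+i)^n = 3,300 × 3.643733 = 12,024.3198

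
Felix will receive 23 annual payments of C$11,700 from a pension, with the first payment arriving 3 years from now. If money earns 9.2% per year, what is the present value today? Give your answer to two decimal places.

C$92,560.57

Value one period before first payment (t=2): 11700 × [1 − (1+0.092)^(−23)] / 0.092 = 11700 × 9.433773 = 110,375.1482
PV₀ = 110,375.1482 / (1+0.092)^2 = 110,375.1482 / 1.192464 = 92,560.5705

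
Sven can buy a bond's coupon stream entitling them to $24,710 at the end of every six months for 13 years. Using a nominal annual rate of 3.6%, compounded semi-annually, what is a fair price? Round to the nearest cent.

$509,485.19

i = 0.036/2 = 0.018 per half-year; n = 13·2 = 26.
PV = PMT · [1 − (1+i)^(−n)] / i = 24710 · 20.618583 = 509,485.1896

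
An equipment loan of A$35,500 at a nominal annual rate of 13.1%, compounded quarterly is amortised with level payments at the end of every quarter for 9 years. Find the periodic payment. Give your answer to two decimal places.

A$1,693.44

With 4 periods per year: i = 0.03275, n = 36.
PMT = 35500 / ( [1 − (1+0.03275)^(−36)] / 0.03275 ) = 35500 / 20.963262 = 1,693.4387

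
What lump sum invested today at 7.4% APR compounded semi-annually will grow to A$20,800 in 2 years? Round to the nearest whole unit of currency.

Periodic rate i = 0.074/2 = 0.037; n = 2 × 2 = 4 periods.
Discount factor = (1+0.037)^(−4) = 0.864739; PV = 20,800 × 0.864739 = 17,986.5682

A$17,987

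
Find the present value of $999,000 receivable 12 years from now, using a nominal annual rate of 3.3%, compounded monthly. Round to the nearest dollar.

With 12 periods per year: i = 0.00275, n = 144.
PV = FV·(1+i)^(−n) = 999,000 × 0.673373 = 672,699.2045

$672,699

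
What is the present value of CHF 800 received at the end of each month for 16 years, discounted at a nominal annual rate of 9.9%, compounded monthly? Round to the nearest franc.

i = 0.099/12 = 0.00825 per month; n = 16·12 = 192.
PV = PMT · [1 − (1+i)^(−n)] / i = 800 · 96.182991 = 76,946.3926

CHF 76,946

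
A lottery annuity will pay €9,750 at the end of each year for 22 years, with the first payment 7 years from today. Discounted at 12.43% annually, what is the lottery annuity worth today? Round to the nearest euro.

Value one period before first payment (t=6): 9750 × [1 − (1+0.1243)^(−22)] / 0.1243 = 9750 × 7.433941 = 72,480.9257
Discount back 6 years: 72,480.9257 × (1+0.1243)^(−6) = 72,480.9257 × 0.495116 = 35,886.4474

€35,886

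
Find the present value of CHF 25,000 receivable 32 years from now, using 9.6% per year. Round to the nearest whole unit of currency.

CHF 1,330

PV = FV·(1+i)^(−n) = 25,000 × 0.053218 = 1,330.4614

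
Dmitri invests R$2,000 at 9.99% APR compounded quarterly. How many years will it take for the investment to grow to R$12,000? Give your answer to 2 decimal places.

Periodic rate i = 0.0999/4 = 0.024975.
(1+i)^n = 12000/2000 = 6.00000, so n = ln 6.00000 / ln 1.02497 = 72.6343 quarters
= 72.6343/4 years

18.16 years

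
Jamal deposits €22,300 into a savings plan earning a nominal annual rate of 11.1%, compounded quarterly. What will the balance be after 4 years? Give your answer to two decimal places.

With 4 periods per year: i = 0.02775, n = 16.
FV = PV·(1+i)^n = 22,300 × 1.549529 = 34,554.5014

€34,554.50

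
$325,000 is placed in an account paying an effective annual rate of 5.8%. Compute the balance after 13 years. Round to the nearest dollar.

$676,390

325,000 × (1+0.058)^13 = 325,000 × 2.081199 = 676,389.7864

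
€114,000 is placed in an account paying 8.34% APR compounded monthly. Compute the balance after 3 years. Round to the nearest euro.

i = 0.0834/12 = 0.00695 per month; n = 3·12 = 36.
114,000 × (1+0.00695)^36 = 114,000 × 1.283171 = 146,281.5239

€146,282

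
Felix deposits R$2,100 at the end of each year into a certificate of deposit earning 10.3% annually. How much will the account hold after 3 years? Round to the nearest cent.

Accumulation factor s(3|0.103) = 3.319609; FV = 2100 × 3.319609 = 6,971.1789

R$6,971.18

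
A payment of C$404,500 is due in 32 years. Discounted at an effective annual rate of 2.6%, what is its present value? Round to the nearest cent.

C$177,911.07

Discount factor = (1+0.026)^(−32) = 0.439830; PV = 404,500 × 0.439830 = 177,911.0739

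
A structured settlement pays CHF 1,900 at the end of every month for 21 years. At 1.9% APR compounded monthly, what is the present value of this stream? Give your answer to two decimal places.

With 12 periods per year: i = 0.00158333, n = 252.
PV = PMT · [1 − (1+i)^(−n)] / i = 1900 · 207.661604 = 394,557.0474

CHF 394,557.05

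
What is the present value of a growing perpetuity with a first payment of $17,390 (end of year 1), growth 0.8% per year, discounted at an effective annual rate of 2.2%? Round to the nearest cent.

$1,242,142.86

PV = PMT / (i − g) = 17390 / (0.022 − 0.008) = 17390 / 0.014000 = 1,242,142.8571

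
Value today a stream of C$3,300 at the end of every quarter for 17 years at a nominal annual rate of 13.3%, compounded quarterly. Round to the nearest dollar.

i = 0.133/4 = 0.03325 per quarter; n = 17·4 = 68.
PV = PMT · [1 − (1+i)^(−n)] / i = 3300 · 26.822516 = 88,514.3044

C$88,514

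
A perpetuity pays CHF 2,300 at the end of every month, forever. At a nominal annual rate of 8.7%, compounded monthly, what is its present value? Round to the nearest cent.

CHF 317,241.38

Periodic rate i = 0.087/12 = 0.00725.
PV = PMT / i = 2300 / 0.00725 = 317,241.3793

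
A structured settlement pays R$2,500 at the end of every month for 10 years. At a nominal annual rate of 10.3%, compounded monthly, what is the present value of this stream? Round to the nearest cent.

R$186,821.49

Periodic rate i = 0.103/12 = 0.00858333; n = 10 × 12 = 120 periods.
PV = PMT · [1 − (1+i)^(−n)] / i = 2500 · 74.728595 = 186,821.4871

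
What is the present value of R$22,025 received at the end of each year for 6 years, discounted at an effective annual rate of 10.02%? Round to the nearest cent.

R$95,868.42

PV = PMT · [1 − (1+i)^(−n)] / i = 22025 · 4.352709 = 95,868.4215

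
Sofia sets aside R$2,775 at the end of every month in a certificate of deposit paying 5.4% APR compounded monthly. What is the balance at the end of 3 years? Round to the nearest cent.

R$108,183.68

Periodic rate i = 0.054/12 = 0.0045; n = 3 × 12 = 36 periods.
FV = PMT · [(1+i)^n − 1] / i = 2775 · 38.985111 = 108,183.6830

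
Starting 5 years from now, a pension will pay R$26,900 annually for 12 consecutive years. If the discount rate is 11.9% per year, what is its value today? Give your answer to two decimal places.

PV at t=4 (ordinary 12-year annuity): 26900 × a(12|0.119) = 26900 × 6.223183 = 167,403.6256
PV₀ = 167,403.6256 / (1+0.119)^4 = 167,403.6256 / 1.567907 = 106,768.8373

R$106,768.84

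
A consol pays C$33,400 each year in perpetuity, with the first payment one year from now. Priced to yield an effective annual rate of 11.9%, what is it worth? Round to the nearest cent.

C$280,672.27

PV = C/r = 33400/0.119 = 280,672.2689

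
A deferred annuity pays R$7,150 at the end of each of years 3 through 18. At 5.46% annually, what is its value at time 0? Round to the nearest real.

R$67,448

PV at t=2 (ordinary 16-year annuity): 7150 × a(16|0.0546) = 7150 × 10.491482 = 75,014.0985
PV₀ = 75,014.0985 / (1+0.0546)^2 = 75,014.0985 / 1.112181 = 67,447.7336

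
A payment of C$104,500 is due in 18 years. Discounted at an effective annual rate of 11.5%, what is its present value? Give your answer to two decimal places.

PV = 104,500 / (1 + 0.115)^18 = 104,500 / 7.094922 = 14,728.8445

C$14,728.84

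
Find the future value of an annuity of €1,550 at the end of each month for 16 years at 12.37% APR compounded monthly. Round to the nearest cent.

€926,842.31

Periodic rate i = 0.1237/12 = 0.0103083; n = 16 × 12 = 192 periods.
FV = 1550 × [(1+0.0103083)^192 − 1] / 0.0103083 = 1550 × 597.962783 = 926,842.3131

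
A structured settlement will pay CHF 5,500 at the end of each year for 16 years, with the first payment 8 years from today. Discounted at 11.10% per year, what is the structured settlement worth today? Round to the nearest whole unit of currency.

CHF 19,314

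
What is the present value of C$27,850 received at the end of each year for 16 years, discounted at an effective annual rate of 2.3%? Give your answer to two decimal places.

PV = PMT · [1 − (1+i)^(−n)] / i = 27850 · 13.260518 = 369,305.4200

C$369,305.42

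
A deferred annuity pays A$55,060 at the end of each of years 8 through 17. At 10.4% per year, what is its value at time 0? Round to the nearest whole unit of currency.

Value one period before first payment (t=7): 55060 × [1 − (1+0.104)^(−10)] / 0.104 = 55060 × 6.040386 = 332,583.6310
Discount back 7 years: 332,583.6310 × (1+0.104)^(−7) = 332,583.6310 × 0.500284 = 166,386.2205

A$166,386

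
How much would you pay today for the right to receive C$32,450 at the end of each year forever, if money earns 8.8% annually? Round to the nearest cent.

PV = PMT / i = 32450 / 0.088 = 368,750.0000

C$368,750.00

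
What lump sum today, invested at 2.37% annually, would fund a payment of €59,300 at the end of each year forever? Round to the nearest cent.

PV = PMT / i = 59300 / 0.0237 = 2,502,109.7046

€2,502,109.70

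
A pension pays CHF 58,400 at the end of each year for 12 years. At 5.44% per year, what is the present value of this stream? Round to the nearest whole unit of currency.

PV = 58400 × [1 − (1+0.0544)^(−12)] / 0.0544 = 58400 × 8.647344 = 505,004.9177

CHF 505,005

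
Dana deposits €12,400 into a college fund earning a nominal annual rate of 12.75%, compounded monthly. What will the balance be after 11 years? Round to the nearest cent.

€50,038.77

i = 0.1275/12 = 0.010625 per month; n = 11·12 = 132.
FV = 12,400 × (1 + 0.010625)^132 = 50,038.7673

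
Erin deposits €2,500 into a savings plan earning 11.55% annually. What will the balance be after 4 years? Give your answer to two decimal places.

2,500 × (1+0.1155)^4 = 2,500 × 1.548383 = 3,870.9566

€3,870.96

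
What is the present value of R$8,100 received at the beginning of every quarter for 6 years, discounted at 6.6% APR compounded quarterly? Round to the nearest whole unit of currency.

With 4 periods per year: i = 0.0165, n = 24.
Annuity factor a(24|0.0165) × (1+i) = 20.010570; PV = 8100 × 20.010570 = 162,085.6198
(Beginning-of-period payments → annuity-due factor ×(1+i).)

R$162,086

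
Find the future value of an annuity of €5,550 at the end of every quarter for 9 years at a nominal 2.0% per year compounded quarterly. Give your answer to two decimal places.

€218,315.38

Periodic rate i = 0.02/4 = 0.005; n = 9 × 4 = 36 periods.
FV = PMT · [(1+i)^n − 1] / i = 5550 · 39.336105 = 218,315.3826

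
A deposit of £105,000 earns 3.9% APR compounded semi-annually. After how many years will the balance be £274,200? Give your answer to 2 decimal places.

Periodic rate i = 0.039/2 = 0.0195.
(1+i)^n = 274200/105000 = 2.61143, so n = ln 2.61143 / ln 1.0195 = 49.7039 half-years
= 49.7039/2 years

24.85 years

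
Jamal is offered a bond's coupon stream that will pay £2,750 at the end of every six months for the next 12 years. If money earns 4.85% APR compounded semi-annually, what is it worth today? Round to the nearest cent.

£49,593.70

i = 0.0485/2 = 0.02425 per half-year; n = 12·2 = 24.
PV = 2750 × [1 − (1+0.02425)^(−24)] / 0.02425 = 2750 × 18.034072 = 49,593.6981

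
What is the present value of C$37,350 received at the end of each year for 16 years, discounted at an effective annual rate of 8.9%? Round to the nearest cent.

PV = 37350 × [1 − (1+0.089)^(−16)] / 0.089 = 37350 × 8.364091 = 312,398.7892

C$312,398.79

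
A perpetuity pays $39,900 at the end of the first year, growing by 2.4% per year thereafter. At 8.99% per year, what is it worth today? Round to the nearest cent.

PV = PMT / (i − g) = 39900 / (0.0899 − 0.024) = 39900 / 0.065900 = 605,462.8225

$605,462.82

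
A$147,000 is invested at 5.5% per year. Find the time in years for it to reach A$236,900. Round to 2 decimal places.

8.91 years

(1+i)^n = 236900/147000 = 1.61156, so n = ln 1.61156 / ln 1.055 = 8.9129 years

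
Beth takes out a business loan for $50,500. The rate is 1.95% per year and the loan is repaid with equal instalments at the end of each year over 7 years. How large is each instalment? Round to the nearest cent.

$7,787.86

Annuity-PV factor = 6.484448; PMT = 50500 / 6.484448 = 7,787.8639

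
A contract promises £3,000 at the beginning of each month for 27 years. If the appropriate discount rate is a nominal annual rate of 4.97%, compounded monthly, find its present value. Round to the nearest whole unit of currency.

£536,728

With 12 periods per year: i = 0.00414167, n = 324.
PV = 3000 × [1 − (1+0.00414167)^(−324)] / 0.00414167 × (1+i) = 3000 × 178.909221 = 536,727.6619
Payments are at the start of each period, so multiply by (1+i).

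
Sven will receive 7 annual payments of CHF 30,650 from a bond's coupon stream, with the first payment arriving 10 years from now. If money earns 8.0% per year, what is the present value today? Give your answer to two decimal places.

CHF 79,827.35

Value one period before first payment (t=9): 30650 × [1 − (1+0.08)^(−7)] / 0.08 = 30650 × 5.206370 = 159,575.2423
PV₀ = 159,575.2423 / (1+0.08)^9 = 159,575.2423 / 1.999005 = 79,827.3501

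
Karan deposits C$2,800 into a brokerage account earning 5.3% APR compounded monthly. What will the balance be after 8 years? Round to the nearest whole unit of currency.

Periodic rate i = 0.053/12 = 0.00441667; n = 8 × 12 = 96 periods.
FV = 2,800 × (1 + 0.00441667)^96 = 4,274.5799

C$4,275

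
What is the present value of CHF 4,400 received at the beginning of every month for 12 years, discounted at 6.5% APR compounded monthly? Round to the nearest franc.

CHF 441,535

With 12 periods per year: i = 0.00541667, n = 144.
PV = PMT · [1 − (1+i)^(−n)] / i × (1+i) = 4400 · 100.348888 = 441,535.1055
(Beginning-of-period payments → annuity-due factor ×(1+i).)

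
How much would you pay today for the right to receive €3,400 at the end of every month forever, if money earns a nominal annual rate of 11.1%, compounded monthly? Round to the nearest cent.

€367,567.57

Periodic rate i = 0.111/12 = 0.00925.
PV = C/r = 3400/0.00925 = 367,567.5676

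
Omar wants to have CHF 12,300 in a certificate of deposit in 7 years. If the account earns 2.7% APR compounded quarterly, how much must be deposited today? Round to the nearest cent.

CHF 10,188.24

With 4 periods per year: i = 0.00675, n = 28.
Discount factor = (1+0.00675)^(−28) = 0.828312; PV = 12,300 × 0.828312 = 10,188.2417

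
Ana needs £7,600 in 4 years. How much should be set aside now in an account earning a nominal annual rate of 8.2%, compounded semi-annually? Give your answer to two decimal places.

£5,510.71

i = 0.082/2 = 0.041 per half-year; n = 4·2 = 8.
PV = FV·(1+i)^(−n) = 7,600 × 0.725094 = 5,510.7125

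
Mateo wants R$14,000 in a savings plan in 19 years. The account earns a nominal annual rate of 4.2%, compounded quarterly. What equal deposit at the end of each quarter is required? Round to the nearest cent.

R$121.30

i = 0.042/4 = 0.0105 per quarter; n = 19·4 = 76.
PMT = 14000 / ( [(1+0.0105)^76 − 1] / 0.0105 ) = 14000 / 115.416461 = 121.2999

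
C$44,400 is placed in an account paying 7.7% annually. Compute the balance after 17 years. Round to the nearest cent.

C$156,693.12

FV = PV·(1+i)^n = 44,400 × 3.529124 = 156,693.1193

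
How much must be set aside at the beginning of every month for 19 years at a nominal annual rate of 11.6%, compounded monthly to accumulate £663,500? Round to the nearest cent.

i = 0.116/12 = 0.00966667 per month; n = 19·12 = 228.
FV-annuity factor × (1+i) = 832.012344; PMT = 663500 / 832.012344 = 797.4641

£797.46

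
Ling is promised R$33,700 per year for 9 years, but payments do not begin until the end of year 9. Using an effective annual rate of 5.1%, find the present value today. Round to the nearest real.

Value one period before first payment (t=8): 33700 × [1 − (1+0.051)^(−9)] / 0.051 = 33700 × 7.076276 = 238,470.5066
Discount back 8 years: 238,470.5066 × (1+0.051)^(−8) = 238,470.5066 × 0.671705 = 160,181.7175

R$160,182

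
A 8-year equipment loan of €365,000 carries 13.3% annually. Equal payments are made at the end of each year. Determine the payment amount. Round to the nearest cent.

€76,843.96

Annuity-PV factor = 4.749885; PMT = 365000 / 4.749885 = 76,843.9583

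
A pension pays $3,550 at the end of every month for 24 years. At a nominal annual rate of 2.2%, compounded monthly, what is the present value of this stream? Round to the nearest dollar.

$793,776

Periodic rate i = 0.022/12 = 0.00183333; n = 24 × 12 = 288 periods.
Annuity factor a(288|0.00183333) = 223.598982; PV = 3550 × 223.598982 = 793,776.3856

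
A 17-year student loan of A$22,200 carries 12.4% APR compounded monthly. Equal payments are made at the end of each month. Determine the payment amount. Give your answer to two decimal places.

A$261.51

Periodic rate i = 0.124/12 = 0.0103333; n = 17 × 12 = 204 periods.
Annuity-PV factor = 84.890143; PMT = 22200 / 84.890143 = 261.5145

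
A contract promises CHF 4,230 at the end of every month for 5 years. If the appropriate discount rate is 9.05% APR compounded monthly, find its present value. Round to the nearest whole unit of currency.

i = 0.0905/12 = 0.00754167 per month; n = 5·12 = 60.
PV = 4230 × [1 − (1+0.00754167)^(−60)] / 0.00754167 = 4230 × 48.117105 = 203,535.3541

CHF 203,535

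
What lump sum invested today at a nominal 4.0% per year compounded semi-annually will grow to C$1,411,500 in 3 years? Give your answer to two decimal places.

i = 0.04/2 = 0.02 per half-year; n = 3·2 = 6.
PV = FV·(1+i)^(−n) = 1,411,500 × 0.887971 = 1,253,371.6060

C$1,253,371.61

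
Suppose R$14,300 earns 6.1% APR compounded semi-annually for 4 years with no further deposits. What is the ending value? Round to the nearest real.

R$18,185

Periodic rate i = 0.061/2 = 0.0305; n = 4 × 2 = 8 periods.
FV = PV·(1+i)^n = 14,300 × 1.271698 = 18,185.2806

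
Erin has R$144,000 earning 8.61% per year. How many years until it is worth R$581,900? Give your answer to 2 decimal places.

(1+i)^n = 581900/144000 = 4.04097, so n = ln 4.04097 / ln 1.0861 = 16.9080 years

16.91 years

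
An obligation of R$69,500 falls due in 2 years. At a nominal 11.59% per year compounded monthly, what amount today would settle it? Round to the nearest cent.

R$55,182.12

Periodic rate i = 0.1159/12 = 0.00965833; n = 2 × 12 = 24 periods.
PV = FV·(1+i)^(−n) = 69,500 × 0.793987 = 55,182.1205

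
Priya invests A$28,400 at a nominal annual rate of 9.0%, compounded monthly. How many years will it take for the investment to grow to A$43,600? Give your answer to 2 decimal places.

Periodic rate i = 0.09/12 = 0.0075.
(1+i)^n = 43600/28400 = 1.53521, so n = ln 1.53521 / ln 1.0075 = 57.3698 months
= 57.3698/12 years

4.78 years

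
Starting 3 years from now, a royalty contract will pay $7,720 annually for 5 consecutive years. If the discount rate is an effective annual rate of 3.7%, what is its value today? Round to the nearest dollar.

PV at t=2 (ordinary 5-year annuity): 7720 × a(5|0.037) = 7720 × 4.489592 = 34,659.6477
Discount back 2 years: 34,659.6477 × (1+0.037)^(−2) = 34,659.6477 × 0.929913 = 32,230.4695

$32,230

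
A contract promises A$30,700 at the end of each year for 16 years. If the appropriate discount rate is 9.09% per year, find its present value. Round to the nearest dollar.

PV = 30700 × [1 − (1+0.0909)^(−16)] / 0.0909 = 30700 × 8.266606 = 253,784.7933

A$253,785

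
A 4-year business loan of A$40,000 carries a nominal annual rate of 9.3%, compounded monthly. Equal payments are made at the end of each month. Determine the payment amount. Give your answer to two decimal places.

A$1,001.11

With 12 periods per year: i = 0.00775, n = 48.
PMT = 40000 / ( [1 − (1+0.00775)^(−48)] / 0.00775 ) = 40000 / 39.955671 = 1,001.1095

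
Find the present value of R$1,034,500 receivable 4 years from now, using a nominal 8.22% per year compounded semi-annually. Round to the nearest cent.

i = 0.0822/2 = 0.0411 per half-year; n = 4·2 = 8.
PV = 1,034,500 / (1 + 0.0411)^8 = 1,034,500 / 1.380192 = 749,533.2843

R$749,533.28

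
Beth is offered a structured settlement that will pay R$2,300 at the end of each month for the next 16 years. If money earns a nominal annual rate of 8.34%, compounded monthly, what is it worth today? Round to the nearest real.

R$243,392

i = 0.0834/12 = 0.00695 per month; n = 16·12 = 192.
PV = PMT · [1 − (1+i)^(−n)] / i = 2300 · 105.822402 = 243,391.5245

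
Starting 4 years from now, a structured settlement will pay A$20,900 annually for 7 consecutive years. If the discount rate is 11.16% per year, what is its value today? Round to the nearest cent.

PV at t=3 (ordinary 7-year annuity): 20900 × a(7|0.1116) = 20900 × 4.687936 = 97,977.8638
Discount back 3 years: 97,977.8638 × (1+0.1116)^(−3) = 97,977.8638 × 0.728039 = 71,331.6635

A$71,331.66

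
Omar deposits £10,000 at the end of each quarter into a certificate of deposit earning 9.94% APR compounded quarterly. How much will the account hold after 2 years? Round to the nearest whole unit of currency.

With 4 periods per year: i = 0.02485, n = 8.
FV = PMT · [(1+i)^n − 1] / i = 10000 · 8.731477 = 87,314.7706

£87,315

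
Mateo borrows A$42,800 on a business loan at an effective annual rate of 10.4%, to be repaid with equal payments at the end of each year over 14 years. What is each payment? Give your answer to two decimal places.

PMT = 42800 / ( [1 − (1+0.104)^(−14)] / 0.104 ) = 42800 / 7.208808 = 5,937.1810

A$5,937.18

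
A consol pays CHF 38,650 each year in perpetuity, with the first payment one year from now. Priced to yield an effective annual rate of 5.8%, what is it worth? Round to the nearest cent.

CHF 666,379.31

PV = PMT / i = 38650 / 0.058 = 666,379.3103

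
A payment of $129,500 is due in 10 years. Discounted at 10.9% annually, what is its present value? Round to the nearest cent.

$46,020.82

PV = FV·(1+i)^(−n) = 129,500 × 0.355373 = 46,020.8152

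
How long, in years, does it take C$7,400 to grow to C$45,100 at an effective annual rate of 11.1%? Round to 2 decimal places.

17.17 years

n = ln(45100/7400) / ln(1+0.111) = ln(6.09459) / 0.105261 = 17.1708 years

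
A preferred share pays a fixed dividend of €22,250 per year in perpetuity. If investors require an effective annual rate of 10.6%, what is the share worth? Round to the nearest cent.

€209,905.66

PV = C/r = 22250/0.106 = 209,905.6604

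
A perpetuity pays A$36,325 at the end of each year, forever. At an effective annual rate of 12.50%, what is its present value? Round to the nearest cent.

PV = C/r = 36325/0.125 = 290,600.0000

A$290,600.00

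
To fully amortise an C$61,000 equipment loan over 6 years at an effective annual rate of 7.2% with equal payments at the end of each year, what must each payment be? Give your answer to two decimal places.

Annuity-PV factor = 4.737252; PMT = 61000 / 4.737252 = 12,876.6642

C$12,876.66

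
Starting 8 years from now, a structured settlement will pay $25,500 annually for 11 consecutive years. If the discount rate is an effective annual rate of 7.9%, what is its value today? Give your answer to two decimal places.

$107,432.33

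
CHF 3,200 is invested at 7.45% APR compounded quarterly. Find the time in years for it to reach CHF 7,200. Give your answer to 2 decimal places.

10.99 years

Periodic rate i = 0.0745/4 = 0.018625.
(1+i)^n = 7200/3200 = 2.25000, so n = ln 2.25000 / ln 1.01862 = 43.9441 quarters
= 43.9441/4 years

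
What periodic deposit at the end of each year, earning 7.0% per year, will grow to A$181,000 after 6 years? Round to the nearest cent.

A$25,303.04

PMT = 181000 / ( [(1+0.07)^6 − 1] / 0.07 ) = 181000 / 7.153291 = 25,303.0398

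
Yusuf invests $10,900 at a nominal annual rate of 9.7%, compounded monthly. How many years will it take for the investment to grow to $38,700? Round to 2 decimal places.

13.12 years

Periodic rate i = 0.097/12 = 0.00808333.
n = ln(38700/10900) / ln(1+0.00808333) = ln(3.55046) / 0.008051 = 157.3845 months
= 157.3845/12 years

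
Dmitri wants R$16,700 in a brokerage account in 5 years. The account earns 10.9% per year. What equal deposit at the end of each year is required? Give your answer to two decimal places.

R$2,686.86

PMT = 16700 / ( [(1+0.109)^5 − 1] / 0.109 ) = 16700 / 6.215426 = 2,686.8632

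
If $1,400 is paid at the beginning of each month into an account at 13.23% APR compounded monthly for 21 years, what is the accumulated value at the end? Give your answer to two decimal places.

$1,906,355.27

i = 0.1323/12 = 0.011025 per month; n = 21·12 = 252.
FV = 1400 × [(1+0.011025)^252 − 1] / 0.011025 × (1+i) = 1400 × 1361.682335 = 1,906,355.2688
Payments are at the start of each period, so multiply by (1+i).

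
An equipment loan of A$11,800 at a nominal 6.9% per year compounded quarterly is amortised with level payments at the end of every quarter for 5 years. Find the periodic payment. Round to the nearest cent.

A$702.64

Periodic rate i = 0.069/4 = 0.01725; n = 5 × 4 = 20 periods.
Annuity-PV factor = 16.793803; PMT = 11800 / 16.793803 = 702.6401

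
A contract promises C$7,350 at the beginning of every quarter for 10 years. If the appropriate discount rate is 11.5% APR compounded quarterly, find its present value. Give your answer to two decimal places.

C$178,364.17

i = 0.115/4 = 0.02875 per quarter; n = 10·4 = 40.
PV = 7350 × [1 − (1+0.02875)^(−40)] / 0.02875 × (1+i) = 7350 × 24.267234 = 178,364.1706
Payments are at the start of each period, so multiply by (1+i).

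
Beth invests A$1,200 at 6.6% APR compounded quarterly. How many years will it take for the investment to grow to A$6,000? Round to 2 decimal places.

24.59 years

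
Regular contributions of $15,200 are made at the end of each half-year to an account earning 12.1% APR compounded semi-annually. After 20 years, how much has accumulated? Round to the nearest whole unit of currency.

With 2 periods per year: i = 0.0605, n = 40.
FV = 15200 × [(1+0.0605)^40 − 1] / 0.0605 = 15200 × 156.720395 = 2,382,149.9992

$2,382,150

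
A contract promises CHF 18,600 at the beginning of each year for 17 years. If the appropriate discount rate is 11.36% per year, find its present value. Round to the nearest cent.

CHF 153,059.41

PV = 18600 × [1 − (1+0.1136)^(−17)] / 0.1136 × (1+i) = 18600 × 8.229000 = 153,059.4062
(Beginning-of-period payments → annuity-due factor ×(1+i).)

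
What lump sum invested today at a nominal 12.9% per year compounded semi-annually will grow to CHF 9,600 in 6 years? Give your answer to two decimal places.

CHF 4,534.44

Periodic rate i = 0.129/2 = 0.0645; n = 6 × 2 = 12 periods.
PV = FV·(1+i)^(−n) = 9,600 × 0.472337 = 4,534.4357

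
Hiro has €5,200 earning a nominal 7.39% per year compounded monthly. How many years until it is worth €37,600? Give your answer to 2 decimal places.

Periodic rate i = 0.0739/12 = 0.00615833.
(1+i)^n = 37600/5200 = 7.23077, so n = ln 7.23077 / ln 1.00616 = 322.2350 months
= 322.2350/12 years

26.85 years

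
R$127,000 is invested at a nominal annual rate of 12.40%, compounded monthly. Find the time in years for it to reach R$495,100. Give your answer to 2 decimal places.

11.03 years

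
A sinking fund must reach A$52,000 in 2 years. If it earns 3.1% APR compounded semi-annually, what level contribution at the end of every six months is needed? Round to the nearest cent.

A$12,701.62

Periodic rate i = 0.031/2 = 0.0155; n = 2 × 2 = 4 periods.
PMT = 52000 / ( [(1+0.0155)^4 − 1] / 0.0155 ) = 52000 / 4.093965 = 12,701.6239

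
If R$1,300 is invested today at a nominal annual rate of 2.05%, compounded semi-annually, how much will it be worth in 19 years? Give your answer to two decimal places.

i = 0.0205/2 = 0.01025 per half-year; n = 19·2 = 38.
FV = PV·(1+i)^n = 1,300 × 1.473319 = 1,915.3141

R$1,915.31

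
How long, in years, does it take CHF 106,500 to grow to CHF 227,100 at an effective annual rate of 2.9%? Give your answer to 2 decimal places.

26.49 years

n = ln(227100/106500) / ln(1+0.029) = ln(2.13239) / 0.028587 = 26.4887 years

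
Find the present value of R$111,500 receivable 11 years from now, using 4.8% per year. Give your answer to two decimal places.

PV = 111,500 / (1 + 0.048)^11 = 111,500 / 1.674843 = 66,573.4032

R$66,573.40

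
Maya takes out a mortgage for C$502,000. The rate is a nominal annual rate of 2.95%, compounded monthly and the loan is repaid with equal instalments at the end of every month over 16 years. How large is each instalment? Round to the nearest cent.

C$3,283.14

Periodic rate i = 0.0295/12 = 0.00245833; n = 16 × 12 = 192 periods.
Annuity-PV factor = 152.902411; PMT = 502000 / 152.902411 = 3,283.1399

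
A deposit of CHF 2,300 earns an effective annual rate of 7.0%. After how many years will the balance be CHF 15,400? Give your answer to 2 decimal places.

n = ln(15400/2300) / ln(1+0.07) = ln(6.69565) / 0.067659 = 28.1037 years

28.10 years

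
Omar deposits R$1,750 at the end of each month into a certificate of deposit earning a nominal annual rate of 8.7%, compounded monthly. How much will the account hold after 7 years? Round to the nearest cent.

Periodic rate i = 0.087/12 = 0.00725; n = 7 × 12 = 84 periods.
FV = 1750 × [(1+0.00725)^84 − 1] / 0.00725 = 1750 × 115.111298 = 201,444.7719

R$201,444.77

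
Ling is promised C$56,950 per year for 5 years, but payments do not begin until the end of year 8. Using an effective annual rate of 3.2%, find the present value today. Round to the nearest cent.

C$208,016.39

Value one period before first payment (t=7): 56950 × [1 − (1+0.032)^(−5)] / 0.032 = 56950 × 4.553672 = 259,331.6006
PV₀ = 259,331.6006 / (1+0.032)^7 = 259,331.6006 / 1.246688 = 208,016.3921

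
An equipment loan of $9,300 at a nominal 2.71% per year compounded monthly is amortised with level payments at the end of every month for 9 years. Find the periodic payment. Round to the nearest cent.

$97.14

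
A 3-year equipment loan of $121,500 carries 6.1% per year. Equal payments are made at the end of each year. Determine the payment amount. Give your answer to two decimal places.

$45,538.46

PMT = 121500 / ( [1 − (1+0.061)^(−3)] / 0.061 ) = 121500 / 2.668074 = 45,538.4650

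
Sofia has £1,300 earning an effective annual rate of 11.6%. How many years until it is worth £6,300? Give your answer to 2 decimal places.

14.38 years

(1+i)^n = 6300/1300 = 4.84615, so n = ln 4.84615 / ln 1.116 = 14.3797 years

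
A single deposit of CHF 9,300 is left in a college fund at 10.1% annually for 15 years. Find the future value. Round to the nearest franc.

CHF 39,382

9,300 × (1+0.101)^15 = 9,300 × 4.234575 = 39,381.5435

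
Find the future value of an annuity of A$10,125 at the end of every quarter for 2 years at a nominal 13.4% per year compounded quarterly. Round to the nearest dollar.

With 4 periods per year: i = 0.0335, n = 8.
FV = 10125 × [(1+0.0335)^8 − 1] / 0.0335 = 10125 × 9.003549 = 91,160.9377

A$91,161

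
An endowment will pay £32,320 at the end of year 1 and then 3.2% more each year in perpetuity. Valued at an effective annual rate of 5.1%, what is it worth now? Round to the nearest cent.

PV = PMT / (i − g) = 32320 / (0.051 − 0.032) = 32320 / 0.019000 = 1,701,052.6316

£1,701,052.63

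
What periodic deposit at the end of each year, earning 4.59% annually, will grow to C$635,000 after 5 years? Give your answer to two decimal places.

C$115,864.16

FV-annuity factor = 5.480556; PMT = 635000 / 5.480556 = 115,864.1558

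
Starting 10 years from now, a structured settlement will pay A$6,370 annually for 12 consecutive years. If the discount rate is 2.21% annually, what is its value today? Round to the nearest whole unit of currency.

Value one period before first payment (t=9): 6370 × [1 − (1+0.0221)^(−12)] / 0.0221 = 6370 × 10.440228 = 66,504.2515
PV₀ = 66,504.2515 / (1+0.0221)^9 = 66,504.2515 / 1.217420 = 54,627.1968

A$54,627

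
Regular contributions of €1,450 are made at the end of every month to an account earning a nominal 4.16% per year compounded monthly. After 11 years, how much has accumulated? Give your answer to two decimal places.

€242,189.06

Periodic rate i = 0.0416/12 = 0.00346667; n = 11 × 12 = 132 periods.
Accumulation factor s(132|0.00346667) = 167.026937; FV = 1450 × 167.026937 = 242,189.0593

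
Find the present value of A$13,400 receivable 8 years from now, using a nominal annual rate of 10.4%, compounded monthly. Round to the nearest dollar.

With 12 periods per year: i = 0.00866667, n = 96.
PV = FV·(1+i)^(−n) = 13,400 × 0.436741 = 5,852.3269

A$5,852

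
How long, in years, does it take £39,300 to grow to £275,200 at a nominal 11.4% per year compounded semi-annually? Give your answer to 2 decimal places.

Periodic rate i = 0.114/2 = 0.057.
n = ln(275200/39300) / ln(1+0.057) = ln(7.00254) / 0.055435 = 35.1093 half-years
= 35.1093/2 years

17.55 years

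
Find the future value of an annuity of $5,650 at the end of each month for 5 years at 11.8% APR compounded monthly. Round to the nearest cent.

i = 0.118/12 = 0.00983333 per month; n = 5·12 = 60.
Accumulation factor s(60|0.00983333) = 81.233582; FV = 5650 × 81.233582 = 458,969.7355

$458,969.74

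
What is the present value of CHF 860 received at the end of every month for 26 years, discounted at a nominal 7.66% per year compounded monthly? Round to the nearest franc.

CHF 116,222

With 12 periods per year: i = 0.00638333, n = 312.
PV = 860 × [1 − (1+0.00638333)^(−312)] / 0.00638333 = 860 × 135.142015 = 116,222.1328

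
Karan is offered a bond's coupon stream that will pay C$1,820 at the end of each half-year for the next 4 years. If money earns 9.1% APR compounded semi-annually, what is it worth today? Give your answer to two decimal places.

Periodic rate i = 0.091/2 = 0.0455; n = 4 × 2 = 8 periods.
Annuity factor a(8|0.0455) = 6.582433; PV = 1820 × 6.582433 = 11,980.0282

C$11,980.03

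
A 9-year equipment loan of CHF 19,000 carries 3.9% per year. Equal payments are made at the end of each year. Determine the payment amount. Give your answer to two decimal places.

PMT = 19000 / ( [1 − (1+0.039)^(−9)] / 0.039 ) = 19000 / 7.469330 = 2,543.7357

CHF 2,543.74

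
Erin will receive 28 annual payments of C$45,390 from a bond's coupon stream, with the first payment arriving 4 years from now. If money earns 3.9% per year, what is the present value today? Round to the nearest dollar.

PV at t=3 (ordinary 28-year annuity): 45390 × a(28|0.039) = 45390 × 16.856869 = 765,133.2933
Discount back 3 years: 765,133.2933 × (1+0.039)^(−3) = 765,133.2933 × 0.891566 = 682,166.6084

C$682,167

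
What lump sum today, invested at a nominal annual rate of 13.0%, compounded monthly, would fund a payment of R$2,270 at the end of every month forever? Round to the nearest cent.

R$209,538.46

Periodic rate i = 0.13/12 = 0.0108333.
PV = PMT / i = 2270 / 0.0108333 = 209,538.4615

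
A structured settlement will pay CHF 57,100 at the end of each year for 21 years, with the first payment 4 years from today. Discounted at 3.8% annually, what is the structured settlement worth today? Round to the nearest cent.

CHF 729,644.47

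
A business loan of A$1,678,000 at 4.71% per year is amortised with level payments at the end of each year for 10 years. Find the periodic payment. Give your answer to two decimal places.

A$214,258.87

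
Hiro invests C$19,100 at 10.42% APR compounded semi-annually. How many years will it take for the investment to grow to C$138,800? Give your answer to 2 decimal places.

Periodic rate i = 0.1042/2 = 0.0521.
(1+i)^n = 138800/19100 = 7.26702, so n = ln 7.26702 / ln 1.0521 = 39.0513 half-years
= 39.0513/2 years

19.53 years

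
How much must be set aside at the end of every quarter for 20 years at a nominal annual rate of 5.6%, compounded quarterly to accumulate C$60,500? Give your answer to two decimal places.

With 4 periods per year: i = 0.014, n = 80.
FV-annuity factor = 145.795707; PMT = 60500 / 145.795707 = 414.9642

C$414.96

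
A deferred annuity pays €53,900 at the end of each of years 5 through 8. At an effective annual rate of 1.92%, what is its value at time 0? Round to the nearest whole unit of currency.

€190,573

PV at t=4 (ordinary 4-year annuity): 53900 × a(4|0.0192) = 53900 × 3.815132 = 205,635.6402
PV₀ = 205,635.6402 / (1+0.0192)^4 = 205,635.6402 / 1.079040 = 190,572.7178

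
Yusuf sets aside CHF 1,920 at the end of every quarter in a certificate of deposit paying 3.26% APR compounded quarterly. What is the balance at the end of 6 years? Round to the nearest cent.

i = 0.0326/4 = 0.00815 per quarter; n = 6·4 = 24.
FV = PMT · [(1+i)^n − 1] / i = 1920 · 26.389784 = 50,668.3851

CHF 50,668.39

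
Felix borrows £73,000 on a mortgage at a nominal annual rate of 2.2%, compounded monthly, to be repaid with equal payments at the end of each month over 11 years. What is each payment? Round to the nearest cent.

i = 0.022/12 = 0.00183333 per month; n = 11·12 = 132.
Annuity-PV factor = 117.147199; PMT = 73000 / 117.147199 = 623.1476

£623.15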